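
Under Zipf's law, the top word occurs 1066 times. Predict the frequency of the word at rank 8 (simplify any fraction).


Zipf's law: freq(rank) = f1 / rank
f1 = 1066, rank = 8
freq = 1066 / 8
GCD(1066, 8) = 2
Simplified: 533/4

533/4


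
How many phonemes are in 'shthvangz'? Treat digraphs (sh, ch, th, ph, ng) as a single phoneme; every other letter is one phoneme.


Parsing 'shthvangz' greedily, digraphs first:
  'sh' -> digraph (1 consonant phoneme) (phonemes so far: 1)
  'th' -> digraph (1 consonant phoneme) (phonemes so far: 2)
  'v' -> consonant phoneme (phonemes so far: 3)
  'a' -> vowel phoneme (phonemes so far: 4)
  'ng' -> digraph (1 consonant phoneme) (phonemes so far: 5)
  'z' -> consonant phoneme (phonemes so far: 6)
Total phonemes: 6

6


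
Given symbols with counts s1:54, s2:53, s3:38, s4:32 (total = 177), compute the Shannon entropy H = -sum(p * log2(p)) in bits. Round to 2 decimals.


Computing entropy H = -sum(p_i * log2(p_i)):
  s1: p = 54/177 = 0.3051, -p*log2(p) = 0.5225
  s2: p = 53/177 = 0.2994, -p*log2(p) = 0.5209
  s3: p = 38/177 = 0.2147, -p*log2(p) = 0.4765
  s4: p = 32/177 = 0.1808, -p*log2(p) = 0.4461
H = sum of terms = 1.9660
Rounded to 2 decimals: 1.97

1.97


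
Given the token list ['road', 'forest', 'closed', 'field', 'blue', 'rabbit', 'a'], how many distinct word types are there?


Listing all tokens and tracking unique types:
  Token 1: 'road' -> NEW (unique so far: 1)
  Token 2: 'forest' -> NEW (unique so far: 2)
  Token 3: 'closed' -> NEW (unique so far: 3)
  Token 4: 'field' -> NEW (unique so far: 4)
  Token 5: 'blue' -> NEW (unique so far: 5)
  Token 6: 'rabbit' -> NEW (unique so far: 6)
  Token 7: 'a' -> NEW (unique so far: 7)
Unique types: ('a', 'blue', 'closed', 'field', 'forest', 'rabbit', 'road')
Vocabulary size: 7

7


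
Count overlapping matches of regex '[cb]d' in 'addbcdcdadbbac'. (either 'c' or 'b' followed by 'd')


Pattern: [cb]d means either 'c' or 'b' followed by 'd'.
Scanning 'addbcdcdadbbac' position-by-position:
  Pos 0: window 'ad' -> no
  Pos 1: window 'dd' -> no
  Pos 2: window 'db' -> no
  Pos 3: window 'bc' -> no
  Pos 4: window 'cd' -> MATCH
  Pos 5: window 'dc' -> no
  Pos 6: window 'cd' -> MATCH
  Pos 7: window 'da' -> no
  Pos 8: window 'ad' -> no
  Pos 9: window 'db' -> no
  Pos 10: window 'bb' -> no
  Pos 11: window 'ba' -> no
  Pos 12: window 'ac' -> no
  Pos 13: window 'c' -> no
Total matches: 2

2


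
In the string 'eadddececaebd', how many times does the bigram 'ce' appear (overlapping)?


Scanning 'eadddececaebd' for bigram 'ce':
  Position 0: 'ea' -> no
  Position 1: 'ad' -> no
  Position 2: 'dd' -> no
  Position 3: 'dd' -> no
  Position 4: 'de' -> no
  Position 5: 'ec' -> no
  Position 6: 'ce' -> MATCH
  Position 7: 'ec' -> no
  Position 8: 'ca' -> no
  Position 9: 'ae' -> no
  Position 10: 'eb' -> no
  Position 11: 'bd' -> no
Total matches: 1

1


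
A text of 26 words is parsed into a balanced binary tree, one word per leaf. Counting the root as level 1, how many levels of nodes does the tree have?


In a balanced binary tree with n leaves the deepest leaf is ceil(log2(n)) edges below the root,
so counting node levels inclusive of root and leaves gives ceil(log2(n)) + 1 levels.
log2(26) = 4.7004
ceil(4.7004) = 5
levels = 5 + 1 = 6

6


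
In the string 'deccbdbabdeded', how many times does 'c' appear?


Scanning 'deccbdbabdeded' for 'c':
  Position 2: 'c' -> MATCH (count: 1)
  Position 3: 'c' -> MATCH (count: 2)
Total occurrences of 'c': 2

2


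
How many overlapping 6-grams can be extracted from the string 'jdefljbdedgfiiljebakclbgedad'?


String 'jdefljbdedgfiiljebakclbgedad' has length L = 28.
Number of overlapping n-grams = L - n + 1
Substituting: 28 - 6 + 1 = 23

23


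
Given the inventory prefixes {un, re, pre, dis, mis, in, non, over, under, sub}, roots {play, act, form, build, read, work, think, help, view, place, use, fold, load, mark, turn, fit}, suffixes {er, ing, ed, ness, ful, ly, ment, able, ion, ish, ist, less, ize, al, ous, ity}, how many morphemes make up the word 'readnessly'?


Segmenting 'readnessly' against the inventory:
  'read' -> root (morpheme 1)
  'ness' -> suffix (morpheme 2)
  'ly' -> suffix (morpheme 3)
Total morphemes: 3

3


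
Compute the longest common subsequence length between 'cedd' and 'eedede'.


DP table for LCS of 'cedd' and 'eedede':
       e  e  d  e  d  e
    0  0  0  0  0  0  0
  c 0  0  0  0  0  0  0
  e 0  1  1  1  1  1  1
  d 0  1  1  2  2  2  2
  d 0  1  1  2  2  3  3
LCS: 'edd'
LCS length = 3

3


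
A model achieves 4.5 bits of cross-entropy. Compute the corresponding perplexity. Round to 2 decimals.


Perplexity formula: PP = 2^H
H = 4.5
PP = 2^4.5
Decompose: 2^4.5 = 2^4 * 2^0.5 = 2^4 * sqrt(2)
2^4 = 16, sqrt(2) ~ 1.4142136
PP ~ 16 * 1.4142136 = 22.6274176
Rounded to 2 decimals: 22.63

22.63


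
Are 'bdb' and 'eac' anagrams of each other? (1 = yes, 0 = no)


Sort characters of 'bdb': 'bbd'
Sort characters of 'eac': 'ace'
Sorted forms differ -> they are NOT anagrams
Result: 0

0


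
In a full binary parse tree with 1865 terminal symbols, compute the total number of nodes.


Leaf nodes (terminals): 1865
Internal nodes = n - 1 = 1865 - 1 = 1864
Total = leaves + internal = 1865 + 1864 = 3729

3729


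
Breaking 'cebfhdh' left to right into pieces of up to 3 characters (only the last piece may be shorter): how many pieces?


'cebfhdh' has 7 characters.
Chunking with max size 3:
  Chunk 1: 'ceb' (positions 0-2)
  Chunk 2: 'fhd' (positions 3-5)
  Chunk 3: 'h' (positions 6-6)
Total chunks: ceil(7 / 3) = 3

3


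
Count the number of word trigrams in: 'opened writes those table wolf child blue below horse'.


Word trigrams from [9] words:
  Trigram 1: (opened writes those)
  Trigram 2: (writes those table)
  Trigram 3: (those table wolf)
  Trigram 4: (table wolf child)
  Trigram 5: (wolf child blue)
  Trigram 6: (child blue below)
  Trigram 7: (blue below horse)
Total word trigrams: 9 - 2 = 7

7


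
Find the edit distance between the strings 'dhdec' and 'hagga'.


Building DP table for s1='dhdec' (len 5) and s2='hagga' (len 5):
       h  a  g  g  a
    0  1  2  3  4  5
  d 1  1  2  3  4  5
  h 2  1  2  3  4  5
  d 3  2  2  3  4  5
  e 4  3  3  3  4  5
  c 5  4  4  4  4  5
Edit distance = dp[5][5] = 5

5


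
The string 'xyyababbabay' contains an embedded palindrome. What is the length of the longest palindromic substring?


Scanning 'xyyababbabay' for palindromic substrings.
Substring at positions 2-11: 'yababbabay'.
Check: reverse('yababbabay') = 'yababbabay' -> palindrome confirmed.
Neighbouring characters ('y' / '-') break symmetry, so it cannot extend further.
No longer palindromic substring exists; longest length = 10

10


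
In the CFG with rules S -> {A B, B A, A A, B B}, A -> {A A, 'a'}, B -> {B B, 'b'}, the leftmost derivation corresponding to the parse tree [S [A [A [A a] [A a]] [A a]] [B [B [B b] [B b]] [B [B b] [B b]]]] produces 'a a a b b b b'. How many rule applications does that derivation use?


Every bracketed nonterminal node [X ...] in the tree is produced by exactly one rule application.
Reading the tree off as a leftmost derivation:
  Step 1: S  =>  A B   (applied S -> A B)
  Step 2: A B  =>  A A B   (applied A -> A A)
  Step 3: A A B  =>  A A A B   (applied A -> A A)
  Step 4: A A A B  =>  a A A B   (applied A -> a)
  Step 5: a A A B  =>  a a A B   (applied A -> a)
  Step 6: a a A B  =>  a a a B   (applied A -> a)
  Step 7: a a a B  =>  a a a B B   (applied B -> B B)
  Step 8: a a a B B  =>  a a a B B B   (applied B -> B B)
  Step 9: a a a B B B  =>  a a a b B B   (applied B -> b)
  Step 10: a a a b B B  =>  a a a b b B   (applied B -> b)
  Step 11: a a a b b B  =>  a a a b b B B   (applied B -> B B)
  Step 12: a a a b b B B  =>  a a a b b b B   (applied B -> b)
  Step 13: a a a b b b B  =>  a a a b b b b   (applied B -> b)
Final yield: a a a b b b b
Total rewrite steps: 13

13


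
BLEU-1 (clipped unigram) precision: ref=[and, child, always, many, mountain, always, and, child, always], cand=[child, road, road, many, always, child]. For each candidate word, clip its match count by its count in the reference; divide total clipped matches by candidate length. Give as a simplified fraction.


Reference word counts: {'always': 3, 'and': 2, 'child': 2, 'many': 1, 'mountain': 1}
Checking each candidate word (with clipping):
  'child' -> in reference (ref count 2, used 1/2) -> match (matches: 1)
  'road' -> not in reference -> no match (matches: 1)
  'road' -> not in reference -> no match (matches: 1)
  'many' -> in reference (ref count 1, used 1/1) -> match (matches: 2)
  'always' -> in reference (ref count 3, used 1/3) -> match (matches: 3)
  'child' -> in reference (ref count 2, used 2/2) -> match (matches: 4)
Clipped matches: 4, Candidate length: 6
Precision = 4/6 = 2/3

2/3


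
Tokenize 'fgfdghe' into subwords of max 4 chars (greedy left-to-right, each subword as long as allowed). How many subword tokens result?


'fgfdghe' has 7 characters.
Chunking with max size 4:
  Chunk 1: 'fgfd' (positions 0-3)
  Chunk 2: 'ghe' (positions 4-6)
Total chunks: ceil(7 / 4) = 2

2


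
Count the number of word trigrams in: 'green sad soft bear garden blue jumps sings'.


Word trigrams from [8] words:
  Trigram 1: (green sad soft)
  Trigram 2: (sad soft bear)
  Trigram 3: (soft bear garden)
  Trigram 4: (bear garden blue)
  Trigram 5: (garden blue jumps)
  Trigram 6: (blue jumps sings)
Total word trigrams: 8 - 2 = 6

6


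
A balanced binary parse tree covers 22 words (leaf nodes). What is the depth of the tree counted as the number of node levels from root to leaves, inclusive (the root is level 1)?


In a balanced binary tree with n leaves the deepest leaf is ceil(log2(n)) edges below the root,
so counting node levels inclusive of root and leaves gives ceil(log2(n)) + 1 levels.
log2(22) = 4.4594
ceil(4.4594) = 5
levels = 5 + 1 = 6

6


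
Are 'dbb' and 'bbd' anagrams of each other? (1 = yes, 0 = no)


Sort characters of 'dbb': 'bbd'
Sort characters of 'bbd': 'bbd'
Sorted forms match -> they ARE anagrams
Result: 1

1


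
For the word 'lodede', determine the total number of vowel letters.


Scanning each character of 'lodede':
  Position 1: 'l' -> consonant (running count: 0)
  Position 2: 'o' -> vowel (running count: 1)
  Position 3: 'd' -> consonant (running count: 1)
  Position 4: 'e' -> vowel (running count: 2)
  Position 5: 'd' -> consonant (running count: 2)
  Position 6: 'e' -> vowel (running count: 3)
Total vowels: 3

3


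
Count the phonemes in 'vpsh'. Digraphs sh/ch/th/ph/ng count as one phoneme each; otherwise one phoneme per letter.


Parsing 'vpsh' greedily, digraphs first:
  'v' -> consonant phoneme (phonemes so far: 1)
  'p' -> consonant phoneme (phonemes so far: 2)
  'sh' -> digraph (1 consonant phoneme) (phonemes so far: 3)
Total phonemes: 3

3


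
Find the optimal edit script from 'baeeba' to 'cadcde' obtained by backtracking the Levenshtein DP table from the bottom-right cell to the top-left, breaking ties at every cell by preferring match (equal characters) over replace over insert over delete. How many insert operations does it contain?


Edit distance = 5. Backtracking from cell (6, 6) with preference match > replace > insert > delete,
then listing the resulting alignment 'baeeba' -> 'cadcde' left to right:
  Step 1: replace b->c
  Step 2: keep 'a'
  Step 3: replace e->d
  Step 4: replace e->c
  Step 5: replace b->d
  Step 6: replace a->e
Total insertions: 0

0


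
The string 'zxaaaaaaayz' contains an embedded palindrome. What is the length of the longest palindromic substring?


Scanning 'zxaaaaaaayz' for palindromic substrings.
Substring at positions 2-8: 'aaaaaaa'.
Check: reverse('aaaaaaa') = 'aaaaaaa' -> palindrome confirmed.
Neighbouring characters ('x' / 'y') break symmetry, so it cannot extend further.
No longer palindromic substring exists; longest length = 7

7


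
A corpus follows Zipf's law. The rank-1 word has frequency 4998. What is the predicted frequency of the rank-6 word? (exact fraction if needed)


Zipf's law: freq(rank) = f1 / rank
f1 = 4998, rank = 6
freq = 4998 / 6
= 833

833


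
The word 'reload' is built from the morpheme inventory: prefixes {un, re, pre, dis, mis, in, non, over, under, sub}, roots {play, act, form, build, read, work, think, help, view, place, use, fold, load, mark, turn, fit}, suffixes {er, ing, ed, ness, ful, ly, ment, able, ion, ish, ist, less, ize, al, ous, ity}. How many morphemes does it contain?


Segmenting 'reload' against the inventory:
  're' -> prefix (morpheme 1)
  'load' -> root (morpheme 2)
Total morphemes: 2

2


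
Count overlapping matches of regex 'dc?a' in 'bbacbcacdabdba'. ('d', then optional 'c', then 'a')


Pattern: dc?a means 'd', then optional 'c', then 'a'.
Scanning 'bbacbcacdabdba' position-by-position:
  Pos 0: window 'bba' -> no
  Pos 1: window 'bac' -> no
  Pos 2: window 'acb' -> no
  Pos 3: window 'cbc' -> no
  Pos 4: window 'bca' -> no
  Pos 5: window 'cac' -> no
  Pos 6: window 'acd' -> no
  Pos 7: window 'cda' -> no
  Pos 8: window 'dab' -> MATCH
  Pos 9: window 'abd' -> no
  Pos 10: window 'bdb' -> no
  Pos 11: window 'dba' -> no
  Pos 12: window 'ba' -> no
  Pos 13: window 'a' -> no
Total matches: 1

1


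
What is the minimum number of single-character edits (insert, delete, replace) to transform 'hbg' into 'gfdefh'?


Building DP table for s1='hbg' (len 3) and s2='gfdefh' (len 6):
       g  f  d  e  f  h
    0  1  2  3  4  5  6
  h 1  1  2  3  4  5  5
  b 2  2  2  3  4  5  6
  g 3  2  3  3  4  5  6
Edit distance = dp[3][6] = 6

6


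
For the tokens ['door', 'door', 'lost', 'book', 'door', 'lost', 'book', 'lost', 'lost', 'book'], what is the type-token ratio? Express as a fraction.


Tokens: 10
Unique types: ('book', 'door', 'lost') = 3
TTR = 3/10
Already in lowest terms.

3/10


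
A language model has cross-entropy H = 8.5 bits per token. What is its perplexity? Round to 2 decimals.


Perplexity formula: PP = 2^H
H = 8.5
PP = 2^8.5
Decompose: 2^8.5 = 2^8 * 2^0.5 = 2^8 * sqrt(2)
2^8 = 256, sqrt(2) ~ 1.4142136
PP ~ 256 * 1.4142136 = 362.0386816
Rounded to 2 decimals: 362.04

362.04


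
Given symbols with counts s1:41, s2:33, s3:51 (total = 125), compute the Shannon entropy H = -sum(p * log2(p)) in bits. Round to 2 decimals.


Computing entropy H = -sum(p_i * log2(p_i)):
  s1: p = 41/125 = 0.3280, -p*log2(p) = 0.5275
  s2: p = 33/125 = 0.2640, -p*log2(p) = 0.5072
  s3: p = 51/125 = 0.4080, -p*log2(p) = 0.5277
H = sum of terms = 1.5624
Rounded to 2 decimals: 1.56

1.56


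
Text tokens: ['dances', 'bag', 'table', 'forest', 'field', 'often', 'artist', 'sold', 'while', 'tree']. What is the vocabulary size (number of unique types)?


Listing all tokens and tracking unique types:
  Token 1: 'dances' -> NEW (unique so far: 1)
  Token 2: 'bag' -> NEW (unique so far: 2)
  Token 3: 'table' -> NEW (unique so far: 3)
  Token 4: 'forest' -> NEW (unique so far: 4)
  Token 5: 'field' -> NEW (unique so far: 5)
  Token 6: 'often' -> NEW (unique so far: 6)
  Token 7: 'artist' -> NEW (unique so far: 7)
  Token 8: 'sold' -> NEW (unique so far: 8)
  Token 9: 'while' -> NEW (unique so far: 9)
  Token 10: 'tree' -> NEW (unique so far: 10)
Unique types: ('artist', 'bag', 'dances', 'field', 'forest', 'often', 'sold', 'table', 'tree', 'while')
Vocabulary size: 10

10


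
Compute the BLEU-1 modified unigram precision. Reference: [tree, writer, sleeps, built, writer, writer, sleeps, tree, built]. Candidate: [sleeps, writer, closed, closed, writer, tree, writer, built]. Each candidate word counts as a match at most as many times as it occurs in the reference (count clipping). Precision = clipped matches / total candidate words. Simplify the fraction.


Reference word counts: {'built': 2, 'sleeps': 2, 'tree': 2, 'writer': 3}
Checking each candidate word (with clipping):
  'sleeps' -> in reference (ref count 2, used 1/2) -> match (matches: 1)
  'writer' -> in reference (ref count 3, used 1/3) -> match (matches: 2)
  'closed' -> not in reference -> no match (matches: 2)
  'closed' -> not in reference -> no match (matches: 2)
  'writer' -> in reference (ref count 3, used 2/3) -> match (matches: 3)
  'tree' -> in reference (ref count 2, used 1/2) -> match (matches: 4)
  'writer' -> in reference (ref count 3, used 3/3) -> match (matches: 5)
  'built' -> in reference (ref count 2, used 1/2) -> match (matches: 6)
Clipped matches: 6, Candidate length: 8
Precision = 6/8 = 3/4

3/4


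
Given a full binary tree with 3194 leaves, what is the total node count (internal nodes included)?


Leaf nodes (terminals): 3194
Internal nodes = n - 1 = 3194 - 1 = 3193
Total = leaves + internal = 3194 + 3193 = 6387

6387


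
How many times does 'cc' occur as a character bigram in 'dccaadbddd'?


Scanning 'dccaadbddd' for bigram 'cc':
  Position 0: 'dc' -> no
  Position 1: 'cc' -> MATCH
  Position 2: 'ca' -> no
  Position 3: 'aa' -> no
  Position 4: 'ad' -> no
  Position 5: 'db' -> no
  Position 6: 'bd' -> no
  Position 7: 'dd' -> no
  Position 8: 'dd' -> no
Total matches: 1

1


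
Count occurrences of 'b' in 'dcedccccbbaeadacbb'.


Scanning 'dcedccccbbaeadacbb' for 'b':
  Position 8: 'b' -> MATCH (count: 1)
  Position 9: 'b' -> MATCH (count: 2)
  Position 16: 'b' -> MATCH (count: 3)
  Position 17: 'b' -> MATCH (count: 4)
Total occurrences of 'b': 4

4


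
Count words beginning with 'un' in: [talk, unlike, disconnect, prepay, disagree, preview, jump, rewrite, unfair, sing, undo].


Checking each word for prefix 'un':
  'talk' -> no (count: 0)
  'unlike' -> YES, starts with 'un' (count: 1)
  'disconnect' -> no (count: 1)
  'prepay' -> no (count: 1)
  'disagree' -> no (count: 1)
  'preview' -> no (count: 1)
  'jump' -> no (count: 1)
  'rewrite' -> no (count: 1)
  'unfair' -> YES, starts with 'un' (count: 2)
  'sing' -> no (count: 2)
  'undo' -> YES, starts with 'un' (count: 3)
Total with prefix 'un': 3

3


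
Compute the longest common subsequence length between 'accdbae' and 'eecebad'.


DP table for LCS of 'accdbae' and 'eecebad':
       e  e  c  e  b  a  d
    0  0  0  0  0  0  0  0
  a 0  0  0  0  0  0  1  1
  c 0  0  0  1  1  1  1  1
  c 0  0  0  1  1  1  1  1
  d 0  0  0  1  1  1  1  2
  b 0  0  0  1  1  2  2  2
  a 0  0  0  1  1  2  3  3
  e 0  1  1  1  2  2  3  3
LCS: 'cba'
LCS length = 3

3


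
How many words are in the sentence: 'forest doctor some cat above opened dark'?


Counting words by splitting on spaces:
  Word 1: 'forest'
  Word 2: 'doctor'
  Word 3: 'some'
  Word 4: 'cat'
  Word 5: 'above'
  Word 6: 'opened'
  Word 7: 'dark'
Total words: 7

7


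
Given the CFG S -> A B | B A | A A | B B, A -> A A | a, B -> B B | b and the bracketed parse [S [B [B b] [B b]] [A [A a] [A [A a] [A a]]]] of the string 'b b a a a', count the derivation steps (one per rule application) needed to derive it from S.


Every bracketed nonterminal node [X ...] in the tree is produced by exactly one rule application.
Reading the tree off as a leftmost derivation:
  Step 1: S  =>  B A   (applied S -> B A)
  Step 2: B A  =>  B B A   (applied B -> B B)
  Step 3: B B A  =>  b B A   (applied B -> b)
  Step 4: b B A  =>  b b A   (applied B -> b)
  Step 5: b b A  =>  b b A A   (applied A -> A A)
  Step 6: b b A A  =>  b b a A   (applied A -> a)
  Step 7: b b a A  =>  b b a A A   (applied A -> A A)
  Step 8: b b a A A  =>  b b a a A   (applied A -> a)
  Step 9: b b a a A  =>  b b a a a   (applied A -> a)
Final yield: b b a a a
Total rewrite steps: 9

9


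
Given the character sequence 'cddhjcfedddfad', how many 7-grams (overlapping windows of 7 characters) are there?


String 'cddhjcfedddfad' has length L = 14.
Number of overlapping n-grams = L - n + 1
Substituting: 14 - 7 + 1 = 8

8


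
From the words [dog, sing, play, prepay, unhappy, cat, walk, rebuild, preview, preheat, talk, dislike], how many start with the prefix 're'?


Checking each word for prefix 're':
  'dog' -> no (count: 0)
  'sing' -> no (count: 0)
  'play' -> no (count: 0)
  'prepay' -> no (count: 0)
  'unhappy' -> no (count: 0)
  'cat' -> no (count: 0)
  'walk' -> no (count: 0)
  'rebuild' -> YES, starts with 're' (count: 1)
  'preview' -> no (count: 1)
  'preheat' -> no (count: 1)
  'talk' -> no (count: 1)
  'dislike' -> no (count: 1)
Total with prefix 're': 1

1


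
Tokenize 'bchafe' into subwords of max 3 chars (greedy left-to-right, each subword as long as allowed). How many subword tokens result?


'bchafe' has 6 characters.
Chunking with max size 3:
  Chunk 1: 'bch' (positions 0-2)
  Chunk 2: 'afe' (positions 3-5)
Total chunks: ceil(6 / 3) = 2

2


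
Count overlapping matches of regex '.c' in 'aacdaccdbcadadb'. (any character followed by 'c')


Pattern: .c means any character followed by 'c'.
Scanning 'aacdaccdbcadadb' position-by-position:
  Pos 0: window 'aa' -> no
  Pos 1: window 'ac' -> MATCH
  Pos 2: window 'cd' -> no
  Pos 3: window 'da' -> no
  Pos 4: window 'ac' -> MATCH
  Pos 5: window 'cc' -> MATCH
  Pos 6: window 'cd' -> no
  Pos 7: window 'db' -> no
  Pos 8: window 'bc' -> MATCH
  Pos 9: window 'ca' -> no
  Pos 10: window 'ad' -> no
  Pos 11: window 'da' -> no
  Pos 12: window 'ad' -> no
  Pos 13: window 'db' -> no
  Pos 14: window 'b' -> no
Total matches: 4

4


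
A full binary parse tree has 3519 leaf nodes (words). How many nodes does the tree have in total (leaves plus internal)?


Leaf nodes (terminals): 3519
Internal nodes = n - 1 = 3519 - 1 = 3518
Total = leaves + internal = 3519 + 3518 = 7037

7037


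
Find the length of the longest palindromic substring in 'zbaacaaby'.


Scanning 'zbaacaaby' for palindromic substrings.
Substring at positions 1-7: 'baacaab'.
Check: reverse('baacaab') = 'baacaab' -> palindrome confirmed.
Neighbouring characters ('z' / 'y') break symmetry, so it cannot extend further.
No longer palindromic substring exists; longest length = 7

7


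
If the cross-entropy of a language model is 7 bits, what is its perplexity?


Perplexity formula: PP = 2^H
H = 7
PP = 2^7
Steps: 2^1 = 2, 2^2 = 4, 2^3 = 8, 2^4 = 16, 2^5 = 32, 2^6 = 64, 2^7 = 128
PP = 128

128


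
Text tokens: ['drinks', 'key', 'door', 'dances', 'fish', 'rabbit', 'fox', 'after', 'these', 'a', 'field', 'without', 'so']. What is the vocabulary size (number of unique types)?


Listing all tokens and tracking unique types:
  Token 1: 'drinks' -> NEW (unique so far: 1)
  Token 2: 'key' -> NEW (unique so far: 2)
  Token 3: 'door' -> NEW (unique so far: 3)
  Token 4: 'dances' -> NEW (unique so far: 4)
  Token 5: 'fish' -> NEW (unique so far: 5)
  Token 6: 'rabbit' -> NEW (unique so far: 6)
  Token 7: 'fox' -> NEW (unique so far: 7)
  Token 8: 'after' -> NEW (unique so far: 8)
  Token 9: 'these' -> NEW (unique so far: 9)
  Token 10: 'a' -> NEW (unique so far: 10)
  Token 11: 'field' -> NEW (unique so far: 11)
  Token 12: 'without' -> NEW (unique so far: 12)
  Token 13: 'so' -> NEW (unique so far: 13)
Unique types: ('a', 'after', 'dances', 'door', 'drinks', 'field', 'fish', 'fox', 'key', 'rabbit', 'so', 'these', 'without')
Vocabulary size: 13

13


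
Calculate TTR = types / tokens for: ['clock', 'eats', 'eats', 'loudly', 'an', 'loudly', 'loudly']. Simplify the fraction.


Tokens: 7
Unique types: ('an', 'clock', 'eats', 'loudly') = 4
TTR = 4/7
Already in lowest terms.

4/7


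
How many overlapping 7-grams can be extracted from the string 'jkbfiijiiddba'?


String 'jkbfiijiiddba' has length L = 13.
Number of overlapping n-grams = L - n + 1
Substituting: 13 - 7 + 1 = 7

7


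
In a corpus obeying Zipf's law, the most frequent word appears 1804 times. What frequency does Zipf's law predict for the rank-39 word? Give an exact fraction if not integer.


Zipf's law: freq(rank) = f1 / rank
f1 = 1804, rank = 39
freq = 1804 / 39
GCD(1804, 39) = 1
Simplified: 1804/39

1804/39


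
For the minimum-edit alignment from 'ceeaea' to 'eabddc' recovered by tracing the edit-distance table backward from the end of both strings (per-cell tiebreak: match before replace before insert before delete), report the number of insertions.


Edit distance = 6. Backtracking from cell (6, 6) with preference match > replace > insert > delete,
then listing the resulting alignment 'ceeaea' -> 'eabddc' left to right:
  Step 1: replace c->e
  Step 2: replace e->a
  Step 3: replace e->b
  Step 4: replace a->d
  Step 5: replace e->d
  Step 6: replace a->c
Total insertions: 0

0


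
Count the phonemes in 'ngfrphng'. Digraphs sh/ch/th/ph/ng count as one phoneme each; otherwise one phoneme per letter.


Parsing 'ngfrphng' greedily, digraphs first:
  'ng' -> digraph (1 consonant phoneme) (phonemes so far: 1)
  'f' -> consonant phoneme (phonemes so far: 2)
  'r' -> consonant phoneme (phonemes so far: 3)
  'ph' -> digraph (1 consonant phoneme) (phonemes so far: 4)
  'ng' -> digraph (1 consonant phoneme) (phonemes so far: 5)
Total phonemes: 5

5


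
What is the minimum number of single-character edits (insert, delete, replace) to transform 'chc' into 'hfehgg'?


Building DP table for s1='chc' (len 3) and s2='hfehgg' (len 6):
       h  f  e  h  g  g
    0  1  2  3  4  5  6
  c 1  1  2  3  4  5  6
  h 2  1  2  3  3  4  5
  c 3  2  2  3  4  4  5
Edit distance = dp[3][6] = 5

5


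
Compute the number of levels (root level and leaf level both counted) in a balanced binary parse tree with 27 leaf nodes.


In a balanced binary tree with n leaves the deepest leaf is ceil(log2(n)) edges below the root,
so counting node levels inclusive of root and leaves gives ceil(log2(n)) + 1 levels.
log2(27) = 4.7549
ceil(4.7549) = 5
levels = 5 + 1 = 6

6


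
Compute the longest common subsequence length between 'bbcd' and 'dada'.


DP table for LCS of 'bbcd' and 'dada':
       d  a  d  a
    0  0  0  0  0
  b 0  0  0  0  0
  b 0  0  0  0  0
  c 0  0  0  0  0
  d 0  1  1  1  1
LCS: 'd'
LCS length = 1

1


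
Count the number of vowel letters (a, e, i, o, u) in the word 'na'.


Scanning each character of 'na':
  Position 1: 'n' -> consonant (running count: 0)
  Position 2: 'a' -> vowel (running count: 1)
Total vowels: 1

1


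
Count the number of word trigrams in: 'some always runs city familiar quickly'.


Word trigrams from [6] words:
  Trigram 1: (some always runs)
  Trigram 2: (always runs city)
  Trigram 3: (runs city familiar)
  Trigram 4: (city familiar quickly)
Total word trigrams: 6 - 2 = 4

4


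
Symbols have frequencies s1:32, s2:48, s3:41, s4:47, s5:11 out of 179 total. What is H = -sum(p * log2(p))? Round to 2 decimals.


Computing entropy H = -sum(p_i * log2(p_i)):
  s1: p = 32/179 = 0.1788, -p*log2(p) = 0.4440
  s2: p = 48/179 = 0.2682, -p*log2(p) = 0.5092
  s3: p = 41/179 = 0.2291, -p*log2(p) = 0.4870
  s4: p = 47/179 = 0.2626, -p*log2(p) = 0.5066
  s5: p = 11/179 = 0.0615, -p*log2(p) = 0.2473
H = sum of terms = 2.1941
Rounded to 2 decimals: 2.19

2.19


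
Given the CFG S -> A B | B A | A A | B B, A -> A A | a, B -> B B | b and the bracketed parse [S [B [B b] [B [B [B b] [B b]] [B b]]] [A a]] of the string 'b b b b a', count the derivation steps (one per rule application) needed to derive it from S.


Every bracketed nonterminal node [X ...] in the tree is produced by exactly one rule application.
Reading the tree off as a leftmost derivation:
  Step 1: S  =>  B A   (applied S -> B A)
  Step 2: B A  =>  B B A   (applied B -> B B)
  Step 3: B B A  =>  b B A   (applied B -> b)
  Step 4: b B A  =>  b B B A   (applied B -> B B)
  Step 5: b B B A  =>  b B B B A   (applied B -> B B)
  Step 6: b B B B A  =>  b b B B A   (applied B -> b)
  Step 7: b b B B A  =>  b b b B A   (applied B -> b)
  Step 8: b b b B A  =>  b b b b A   (applied B -> b)
  Step 9: b b b b A  =>  b b b b a   (applied A -> a)
Final yield: b b b b a
Total rewrite steps: 9

9


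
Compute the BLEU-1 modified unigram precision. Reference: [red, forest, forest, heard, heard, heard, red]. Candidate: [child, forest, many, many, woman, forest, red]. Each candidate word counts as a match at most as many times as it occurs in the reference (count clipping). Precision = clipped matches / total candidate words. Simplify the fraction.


Reference word counts: {'forest': 2, 'heard': 3, 'red': 2}
Checking each candidate word (with clipping):
  'child' -> not in reference -> no match (matches: 0)
  'forest' -> in reference (ref count 2, used 1/2) -> match (matches: 1)
  'many' -> not in reference -> no match (matches: 1)
  'many' -> not in reference -> no match (matches: 1)
  'woman' -> not in reference -> no match (matches: 1)
  'forest' -> in reference (ref count 2, used 2/2) -> match (matches: 2)
  'red' -> in reference (ref count 2, used 1/2) -> match (matches: 3)
Clipped matches: 3, Candidate length: 7
Precision = 3/7

3/7


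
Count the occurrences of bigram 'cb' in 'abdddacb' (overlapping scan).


Scanning 'abdddacb' for bigram 'cb':
  Position 0: 'ab' -> no
  Position 1: 'bd' -> no
  Position 2: 'dd' -> no
  Position 3: 'dd' -> no
  Position 4: 'da' -> no
  Position 5: 'ac' -> no
  Position 6: 'cb' -> MATCH
Total matches: 1

1


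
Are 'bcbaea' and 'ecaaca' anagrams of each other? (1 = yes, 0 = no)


Sort characters of 'bcbaea': 'aabbce'
Sort characters of 'ecaaca': 'aaacce'
Sorted forms differ -> they are NOT anagrams
Result: 0

0


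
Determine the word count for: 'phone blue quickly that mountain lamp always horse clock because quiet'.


Counting words by splitting on spaces:
  Word 1: 'phone'
  Word 2: 'blue'
  Word 3: 'quickly'
  Word 4: 'that'
  Word 5: 'mountain'
  Word 6: 'lamp'
  Word 7: 'always'
  Word 8: 'horse'
  Word 9: 'clock'
  Word 10: 'because'
  Word 11: 'quiet'
Total words: 11

11


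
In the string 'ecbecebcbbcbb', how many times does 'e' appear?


Scanning 'ecbecebcbbcbb' for 'e':
  Position 0: 'e' -> MATCH (count: 1)
  Position 3: 'e' -> MATCH (count: 2)
  Position 5: 'e' -> MATCH (count: 3)
Total occurrences of 'e': 3

3


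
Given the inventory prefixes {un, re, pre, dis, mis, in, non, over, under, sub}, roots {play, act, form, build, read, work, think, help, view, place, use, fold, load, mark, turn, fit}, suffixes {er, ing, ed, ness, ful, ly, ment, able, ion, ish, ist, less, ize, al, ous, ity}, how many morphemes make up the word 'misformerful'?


Segmenting 'misformerful' against the inventory:
  'mis' -> prefix (morpheme 1)
  'form' -> root (morpheme 2)
  'er' -> suffix (morpheme 3)
  'ful' -> suffix (morpheme 4)
Total morphemes: 4

4


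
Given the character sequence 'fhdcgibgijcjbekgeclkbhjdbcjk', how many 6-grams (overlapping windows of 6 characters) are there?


String 'fhdcgibgijcjbekgeclkbhjdbcjk' has length L = 28.
Number of overlapping n-grams = L - n + 1
Substituting: 28 - 6 + 1 = 23

23


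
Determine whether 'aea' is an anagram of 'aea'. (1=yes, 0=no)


Sort characters of 'aea': 'aae'
Sort characters of 'aea': 'aae'
Sorted forms match -> they ARE anagrams
Result: 1

1


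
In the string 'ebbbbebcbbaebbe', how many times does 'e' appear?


Scanning 'ebbbbebcbbaebbe' for 'e':
  Position 0: 'e' -> MATCH (count: 1)
  Position 5: 'e' -> MATCH (count: 2)
  Position 11: 'e' -> MATCH (count: 3)
  Position 14: 'e' -> MATCH (count: 4)
Total occurrences of 'e': 4

4


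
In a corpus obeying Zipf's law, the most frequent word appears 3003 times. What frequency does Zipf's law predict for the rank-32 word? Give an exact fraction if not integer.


Zipf's law: freq(rank) = f1 / rank
f1 = 3003, rank = 32
freq = 3003 / 32
GCD(3003, 32) = 1
Simplified: 3003/32

3003/32


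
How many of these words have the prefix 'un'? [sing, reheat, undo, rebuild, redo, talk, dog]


Checking each word for prefix 'un':
  'sing' -> no (count: 0)
  'reheat' -> no (count: 0)
  'undo' -> YES, starts with 'un' (count: 1)
  'rebuild' -> no (count: 1)
  'redo' -> no (count: 1)
  'talk' -> no (count: 1)
  'dog' -> no (count: 1)
Total with prefix 'un': 1

1


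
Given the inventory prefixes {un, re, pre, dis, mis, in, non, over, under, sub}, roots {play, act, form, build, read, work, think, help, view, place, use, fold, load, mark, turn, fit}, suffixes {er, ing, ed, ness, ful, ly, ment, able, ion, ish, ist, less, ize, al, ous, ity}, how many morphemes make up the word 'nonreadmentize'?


Segmenting 'nonreadmentize' against the inventory:
  'non' -> prefix (morpheme 1)
  'read' -> root (morpheme 2)
  'ment' -> suffix (morpheme 3)
  'ize' -> suffix (morpheme 4)
Total morphemes: 4

4


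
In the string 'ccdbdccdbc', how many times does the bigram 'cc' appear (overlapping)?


Scanning 'ccdbdccdbc' for bigram 'cc':
  Position 0: 'cc' -> MATCH
  Position 1: 'cd' -> no
  Position 2: 'db' -> no
  Position 3: 'bd' -> no
  Position 4: 'dc' -> no
  Position 5: 'cc' -> MATCH
  Position 6: 'cd' -> no
  Position 7: 'db' -> no
  Position 8: 'bc' -> no
Total matches: 2

2


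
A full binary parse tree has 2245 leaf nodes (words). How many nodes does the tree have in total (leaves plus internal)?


Leaf nodes (terminals): 2245
Internal nodes = n - 1 = 2245 - 1 = 2244
Total = leaves + internal = 2245 + 2244 = 4489

4489


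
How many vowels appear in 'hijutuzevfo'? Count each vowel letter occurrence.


Scanning each character of 'hijutuzevfo':
  Position 1: 'h' -> consonant (running count: 0)
  Position 2: 'i' -> vowel (running count: 1)
  Position 3: 'j' -> consonant (running count: 1)
  Position 4: 'u' -> vowel (running count: 2)
  Position 5: 't' -> consonant (running count: 2)
  Position 6: 'u' -> vowel (running count: 3)
  Position 7: 'z' -> consonant (running count: 3)
  Position 8: 'e' -> vowel (running count: 4)
  Position 9: 'v' -> consonant (running count: 4)
  Position 10: 'f' -> consonant (running count: 4)
  Position 11: 'o' -> vowel (running count: 5)
Total vowels: 5

5


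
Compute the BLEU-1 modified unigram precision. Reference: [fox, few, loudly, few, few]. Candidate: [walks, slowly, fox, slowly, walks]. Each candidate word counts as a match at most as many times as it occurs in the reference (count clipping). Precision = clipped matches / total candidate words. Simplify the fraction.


Reference word counts: {'few': 3, 'fox': 1, 'loudly': 1}
Checking each candidate word (with clipping):
  'walks' -> not in reference -> no match (matches: 0)
  'slowly' -> not in reference -> no match (matches: 0)
  'fox' -> in reference (ref count 1, used 1/1) -> match (matches: 1)
  'slowly' -> not in reference -> no match (matches: 1)
  'walks' -> not in reference -> no match (matches: 1)
Clipped matches: 1, Candidate length: 5
Precision = 1/5

1/5


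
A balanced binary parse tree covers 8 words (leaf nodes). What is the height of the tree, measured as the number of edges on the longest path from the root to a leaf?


In a balanced binary tree with n leaves the deepest leaf is ceil(log2(n)) edges below the root.
log2(8) = 3.0000
ceil(3.0000) = 3
height (edges) = 3

3


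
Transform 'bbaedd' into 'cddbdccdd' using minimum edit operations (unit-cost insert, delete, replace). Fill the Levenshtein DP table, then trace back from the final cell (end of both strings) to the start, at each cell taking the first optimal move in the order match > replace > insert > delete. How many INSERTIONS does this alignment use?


Edit distance = 6. Backtracking from cell (6, 9) with preference match > replace > insert > delete,
then listing the resulting alignment 'bbaedd' -> 'cddbdccdd' left to right:
  Step 1: insert 'c' [insertion #1]
  Step 2: insert 'd' [insertion #2]
  Step 3: insert 'd' [insertion #3]
  Step 4: keep 'b'
  Step 5: replace b->d
  Step 6: replace a->c
  Step 7: replace e->c
  Step 8: keep 'd'
  Step 9: keep 'd'
Total insertions: 3

3


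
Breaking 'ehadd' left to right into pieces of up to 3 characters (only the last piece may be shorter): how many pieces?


'ehadd' has 5 characters.
Chunking with max size 3:
  Chunk 1: 'eha' (positions 0-2)
  Chunk 2: 'dd' (positions 3-4)
Total chunks: ceil(5 / 3) = 2

2


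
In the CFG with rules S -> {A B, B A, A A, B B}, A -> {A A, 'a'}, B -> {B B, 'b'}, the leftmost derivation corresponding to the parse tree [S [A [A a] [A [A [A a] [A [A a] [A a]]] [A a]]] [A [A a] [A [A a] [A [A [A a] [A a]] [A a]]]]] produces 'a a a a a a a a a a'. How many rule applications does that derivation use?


Every bracketed nonterminal node [X ...] in the tree is produced by exactly one rule application.
Reading the tree off as a leftmost derivation:
  Step 1: S  =>  A A   (applied S -> A A)
  Step 2: A A  =>  A A A   (applied A -> A A)
  Step 3: A A A  =>  a A A   (applied A -> a)
  Step 4: a A A  =>  a A A A   (applied A -> A A)
  Step 5: a A A A  =>  a A A A A   (applied A -> A A)
  Step 6: a A A A A  =>  a a A A A   (applied A -> a)
  Step 7: a a A A A  =>  a a A A A A   (applied A -> A A)
  Step 8: a a A A A A  =>  a a a A A A   (applied A -> a)
  Step 9: a a a A A A  =>  a a a a A A   (applied A -> a)
  Step 10: a a a a A A  =>  a a a a a A   (applied A -> a)
  Step 11: a a a a a A  =>  a a a a a A A   (applied A -> A A)
  Step 12: a a a a a A A  =>  a a a a a a A   (applied A -> a)
  Step 13: a a a a a a A  =>  a a a a a a A A   (applied A -> A A)
  Step 14: a a a a a a A A  =>  a a a a a a a A   (applied A -> a)
  Step 15: a a a a a a a A  =>  a a a a a a a A A   (applied A -> A A)
  Step 16: a a a a a a a A A  =>  a a a a a a a A A A   (applied A -> A A)
  Step 17: a a a a a a a A A A  =>  a a a a a a a a A A   (applied A -> a)
  Step 18: a a a a a a a a A A  =>  a a a a a a a a a A   (applied A -> a)
  Step 19: a a a a a a a a a A  =>  a a a a a a a a a a   (applied A -> a)
Final yield: a a a a a a a a a a
Total rewrite steps: 19

19


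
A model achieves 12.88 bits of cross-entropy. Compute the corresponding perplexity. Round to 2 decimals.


Perplexity formula: PP = 2^H
H = 12.88
PP = 2^12.88
Decompose: 2^12.88 = 2^12 * 2^0.88
2^12 = 4096, 2^0.88 ~ 1.8403753
PP ~ 4096 * 1.8403753 = 7538.1772288
Rounded to 2 decimals: 7538.18

7538.18


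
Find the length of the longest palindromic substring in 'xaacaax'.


Scanning 'xaacaax' for palindromic substrings.
Substring at positions 0-6: 'xaacaax'.
Check: reverse('xaacaax') = 'xaacaax' -> palindrome confirmed.
No longer palindromic substring exists; longest length = 7

7


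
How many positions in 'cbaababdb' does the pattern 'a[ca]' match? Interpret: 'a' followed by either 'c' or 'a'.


Pattern: a[ca] means 'a' followed by either 'c' or 'a'.
Scanning 'cbaababdb' position-by-position:
  Pos 0: window 'cb' -> no
  Pos 1: window 'ba' -> no
  Pos 2: window 'aa' -> MATCH
  Pos 3: window 'ab' -> no
  Pos 4: window 'ba' -> no
  Pos 5: window 'ab' -> no
  Pos 6: window 'bd' -> no
  Pos 7: window 'db' -> no
  Pos 8: window 'b' -> no
Total matches: 1

1


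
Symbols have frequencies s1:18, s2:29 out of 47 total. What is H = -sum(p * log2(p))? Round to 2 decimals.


Computing entropy H = -sum(p_i * log2(p_i)):
  s1: p = 18/47 = 0.3830, -p*log2(p) = 0.5303
  s2: p = 29/47 = 0.6170, -p*log2(p) = 0.4298
H = sum of terms = 0.9601
Rounded to 2 decimals: 0.96

0.96


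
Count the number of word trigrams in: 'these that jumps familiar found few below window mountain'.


Word trigrams from [9] words:
  Trigram 1: (these that jumps)
  Trigram 2: (that jumps familiar)
  Trigram 3: (jumps familiar found)
  Trigram 4: (familiar found few)
  Trigram 5: (found few below)
  Trigram 6: (few below window)
  Trigram 7: (below window mountain)
Total word trigrams: 9 - 2 = 7

7


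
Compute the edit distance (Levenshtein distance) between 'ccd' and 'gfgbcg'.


Building DP table for s1='ccd' (len 3) and s2='gfgbcg' (len 6):
       g  f  g  b  c  g
    0  1  2  3  4  5  6
  c 1  1  2  3  4  4  5
  c 2  2  2  3  4  4  5
  d 3  3  3  3  4  5  5
Edit distance = dp[3][6] = 5

5


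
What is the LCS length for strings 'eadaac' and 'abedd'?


DP table for LCS of 'eadaac' and 'abedd':
       a  b  e  d  d
    0  0  0  0  0  0
  e 0  0  0  1  1  1
  a 0  1  1  1  1  1
  d 0  1  1  1  2  2
  a 0  1  1  1  2  2
  a 0  1  1  1  2  2
  c 0  1  1  1  2  2
LCS: 'ed'
LCS length = 2

2


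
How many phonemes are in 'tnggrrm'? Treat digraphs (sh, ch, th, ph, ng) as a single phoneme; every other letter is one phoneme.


Parsing 'tnggrrm' greedily, digraphs first:
  't' -> consonant phoneme (phonemes so far: 1)
  'ng' -> digraph (1 consonant phoneme) (phonemes so far: 2)
  'g' -> consonant phoneme (phonemes so far: 3)
  'r' -> consonant phoneme (phonemes so far: 4)
  'r' -> consonant phoneme (phonemes so far: 5)
  'm' -> consonant phoneme (phonemes so far: 6)
Total phonemes: 6

6
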